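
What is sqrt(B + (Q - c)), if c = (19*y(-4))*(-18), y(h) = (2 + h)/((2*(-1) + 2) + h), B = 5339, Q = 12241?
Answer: sqrt(17751) ≈ 133.23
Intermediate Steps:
y(h) = (2 + h)/h (y(h) = (2 + h)/((-2 + 2) + h) = (2 + h)/(0 + h) = (2 + h)/h)
c = -171 (c = (19*((2 - 4)/(-4)))*(-18) = (19*(-1/4*(-2)))*(-18) = (19*(1/2))*(-18) = (19/2)*(-18) = -171)
sqrt(B + (Q - c)) = sqrt(5339 + (12241 - 1*(-171))) = sqrt(5339 + (12241 + 171)) = sqrt(5339 + 12412) = sqrt(17751)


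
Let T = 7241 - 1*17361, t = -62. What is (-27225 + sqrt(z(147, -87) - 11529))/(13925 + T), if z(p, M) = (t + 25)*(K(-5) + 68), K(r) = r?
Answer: -5445/761 + 6*I*sqrt(385)/3805 ≈ -7.1551 + 0.03094*I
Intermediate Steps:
z(p, M) = -2331 (z(p, M) = (-62 + 25)*(-5 + 68) = -37*63 = -2331)
T = -10120 (T = 7241 - 17361 = -10120)
(-27225 + sqrt(z(147, -87) - 11529))/(13925 + T) = (-27225 + sqrt(-2331 - 11529))/(13925 - 10120) = (-27225 + sqrt(-13860))/3805 = (-27225 + 6*I*sqrt(385))*(1/3805) = -5445/761 + 6*I*sqrt(385)/3805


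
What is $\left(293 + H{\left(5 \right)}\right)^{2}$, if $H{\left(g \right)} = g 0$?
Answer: $85849$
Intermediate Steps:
$H{\left(g \right)} = 0$
$\left(293 + H{\left(5 \right)}\right)^{2} = \left(293 + 0\right)^{2} = 293^{2} = 85849$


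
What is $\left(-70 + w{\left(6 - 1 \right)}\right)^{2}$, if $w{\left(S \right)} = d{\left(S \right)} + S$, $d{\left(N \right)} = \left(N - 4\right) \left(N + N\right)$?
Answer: $3025$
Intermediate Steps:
$d{\left(N \right)} = 2 N \left(-4 + N\right)$ ($d{\left(N \right)} = \left(-4 + N\right) 2 N = 2 N \left(-4 + N\right)$)
$w{\left(S \right)} = S + 2 S \left(-4 + S\right)$ ($w{\left(S \right)} = 2 S \left(-4 + S\right) + S = S + 2 S \left(-4 + S\right)$)
$\left(-70 + w{\left(6 - 1 \right)}\right)^{2} = \left(-70 + \left(6 - 1\right) \left(-7 + 2 \left(6 - 1\right)\right)\right)^{2} = \left(-70 + 5 \left(-7 + 2 \cdot 5\right)\right)^{2} = \left(-70 + 5 \left(-7 + 10\right)\right)^{2} = \left(-70 + 5 \cdot 3\right)^{2} = \left(-70 + 15\right)^{2} = \left(-55\right)^{2} = 3025$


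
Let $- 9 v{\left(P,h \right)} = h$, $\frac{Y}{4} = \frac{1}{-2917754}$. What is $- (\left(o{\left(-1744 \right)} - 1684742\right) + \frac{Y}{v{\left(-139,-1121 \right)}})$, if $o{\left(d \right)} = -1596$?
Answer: $\frac{2757839048839564}{1635401117} \approx 1.6863 \cdot 10^{6}$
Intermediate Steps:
$Y = - \frac{2}{1458877}$ ($Y = \frac{4}{-2917754} = 4 \left(- \frac{1}{2917754}\right) = - \frac{2}{1458877} \approx -1.3709 \cdot 10^{-6}$)
$v{\left(P,h \right)} = - \frac{h}{9}$
$- (\left(o{\left(-1744 \right)} - 1684742\right) + \frac{Y}{v{\left(-139,-1121 \right)}}) = - (\left(-1596 - 1684742\right) - \frac{2}{1458877 \left(\left(- \frac{1}{9}\right) \left(-1121\right)\right)}) = - (-1686338 - \frac{2}{1458877 \cdot \frac{1121}{9}}) = - (-1686338 - \frac{18}{1635401117}) = \left(-1\right) \left(- \frac{2757839048839564}{1635401117}\right) = \frac{2757839048839564}{1635401117}$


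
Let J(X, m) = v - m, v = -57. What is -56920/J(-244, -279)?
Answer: -28460/111 ≈ -256.40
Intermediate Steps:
J(X, m) = -57 - m
-56920/J(-244, -279) = -56920/(-57 - 1*(-279)) = -56920/(-57 + 279) = -56920/222 = -56920*1/222 = -28460/111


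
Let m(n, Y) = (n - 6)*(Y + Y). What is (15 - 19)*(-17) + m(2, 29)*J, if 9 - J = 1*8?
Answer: -164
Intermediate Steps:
m(n, Y) = 2*Y*(-6 + n) (m(n, Y) = (-6 + n)*(2*Y) = 2*Y*(-6 + n))
J = 1 (J = 9 - 8 = 1)
(15 - 19)*(-17) + m(2, 29)*J = (15 - 19)*(-17) + (2*29*(-6 + 2))*1 = -4*(-17) + (2*29*(-4))*1 = 68 - 232*1 = 68 - 232 = -164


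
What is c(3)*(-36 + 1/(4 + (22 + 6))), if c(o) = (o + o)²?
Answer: -10359/8 ≈ -1294.9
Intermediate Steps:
c(o) = 4*o² (c(o) = (2*o)² = 4*o²)
c(3)*(-36 + 1/(4 + (22 + 6))) = (4*3²)*(-36 + 1/(4 + (22 + 6))) = (4*9)*(-36 + 1/(4 + 28)) = 36*(-36 + 1/32) = 36*(-1151/32) = -10359/8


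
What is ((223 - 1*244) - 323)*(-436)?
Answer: 149984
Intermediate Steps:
((223 - 1*244) - 323)*(-436) = ((223 - 244) - 323)*(-436) = (-21 - 323)*(-436) = -344*(-436) = 149984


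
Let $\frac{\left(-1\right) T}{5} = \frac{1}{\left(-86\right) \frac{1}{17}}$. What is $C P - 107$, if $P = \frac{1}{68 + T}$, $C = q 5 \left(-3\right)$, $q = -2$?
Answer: $- \frac{632251}{5933} \approx -106.57$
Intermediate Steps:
$T = \frac{85}{86}$ ($T = - \frac{5}{\left(-86\right) \frac{1}{17}} = - \frac{5}{- \frac{86}{17}} = \left(-5\right) \left(- \frac{17}{86}\right) = \frac{85}{86} \approx 0.98837$)
$C = 30$ ($C = \left(-2\right) 5 \left(-3\right) = \left(-10\right) \left(-3\right) = 30$)
$P = \frac{86}{5933}$ ($P = \frac{1}{68 + \frac{85}{86}} = \frac{1}{\frac{5933}{86}} = \frac{86}{5933} \approx 0.014495$)
$C P - 107 = 30 \cdot \frac{86}{5933} - 107 = \frac{2580}{5933} - 107 = - \frac{632251}{5933}$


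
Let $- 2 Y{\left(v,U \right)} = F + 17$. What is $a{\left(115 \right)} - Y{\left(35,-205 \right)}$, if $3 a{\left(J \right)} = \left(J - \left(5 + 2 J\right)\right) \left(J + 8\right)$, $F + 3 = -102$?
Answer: $-4964$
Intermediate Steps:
$F = -105$ ($F = -3 - 102 = -105$)
$a{\left(J \right)} = \frac{\left(-5 - J\right) \left(8 + J\right)}{3}$ ($a{\left(J \right)} = \frac{\left(J - \left(5 + 2 J\right)\right) \left(J + 8\right)}{3} = \frac{\left(J - \left(5 + 2 J\right)\right) \left(8 + J\right)}{3} = \frac{\left(-5 - J\right) \left(8 + J\right)}{3}$)
$Y{\left(v,U \right)} = 44$ ($Y{\left(v,U \right)} = - \frac{-105 + 17}{2} = \left(- \frac{1}{2}\right) \left(-88\right) = 44$)
$a{\left(115 \right)} - Y{\left(35,-205 \right)} = \left(- \frac{40}{3} - \frac{1495}{3} - \frac{115^{2}}{3}\right) - 44 = \left(- \frac{40}{3} - \frac{1495}{3} - \frac{13225}{3}\right) - 44 = -4920 - 44 = -4964$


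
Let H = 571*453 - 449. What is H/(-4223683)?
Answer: -258214/4223683 ≈ -0.061135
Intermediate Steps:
H = 258214 (H = 258663 - 449 = 258214)
H/(-4223683) = 258214/(-4223683) = 258214*(-1/4223683) = -258214/4223683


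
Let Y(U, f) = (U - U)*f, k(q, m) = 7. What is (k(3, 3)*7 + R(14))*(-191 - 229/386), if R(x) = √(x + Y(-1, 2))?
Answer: -3623795/386 - 73955*√14/386 ≈ -10105.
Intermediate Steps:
Y(U, f) = 0 (Y(U, f) = 0*f = 0)
R(x) = √x (R(x) = √(x + 0) = √x)
(k(3, 3)*7 + R(14))*(-191 - 229/386) = (7*7 + √14)*(-191 - 229/386) = (49 + √14)*(-191 - 229*1/386) = (49 + √14)*(-191 - 229/386) = (49 + √14)*(-73955/386) = -3623795/386 - 73955*√14/386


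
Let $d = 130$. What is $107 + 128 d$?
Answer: $16747$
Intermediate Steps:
$107 + 128 d = 107 + 128 \cdot 130 = 107 + 16640 = 16747$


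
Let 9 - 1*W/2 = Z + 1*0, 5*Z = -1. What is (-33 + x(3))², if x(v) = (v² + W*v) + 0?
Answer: 24336/25 ≈ 973.44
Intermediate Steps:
Z = -⅕ (Z = (⅕)*(-1) = -⅕ ≈ -0.20000)
W = 92/5 (W = 18 - 2*(-⅕ + 1*0) = 18 - 2*(-⅕ + 0) = 18 - 2*(-⅕) = 18 + ⅖ = 92/5 ≈ 18.400)
x(v) = v² + 92*v/5 (x(v) = (v² + 92*v/5) + 0 = v² + 92*v/5)
(-33 + x(3))² = (-33 + (⅕)*3*(92 + 5*3))² = (-33 + (⅕)*3*(92 + 15))² = (-33 + (⅕)*3*107)² = (-33 + 321/5)² = (156/5)² = 24336/25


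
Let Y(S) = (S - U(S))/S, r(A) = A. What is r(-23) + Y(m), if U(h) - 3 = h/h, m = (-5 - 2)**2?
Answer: -1082/49 ≈ -22.082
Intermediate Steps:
m = 49 (m = (-7)**2 = 49)
U(h) = 4 (U(h) = 3 + h/h = 3 + 1 = 4)
Y(S) = (-4 + S)/S (Y(S) = (S - 1*4)/S = (S - 4)/S = (-4 + S)/S)
r(-23) + Y(m) = -23 + (-4 + 49)/49 = -23 + (1/49)*45 = -23 + 45/49 = -1082/49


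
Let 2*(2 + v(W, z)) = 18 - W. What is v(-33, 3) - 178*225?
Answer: -80053/2 ≈ -40027.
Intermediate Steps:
v(W, z) = 7 - W/2 (v(W, z) = -2 + (18 - W)/2 = -2 + (9 - W/2) = 7 - W/2)
v(-33, 3) - 178*225 = (7 - ½*(-33)) - 178*225 = (7 + 33/2) - 40050 = 47/2 - 40050 = -80053/2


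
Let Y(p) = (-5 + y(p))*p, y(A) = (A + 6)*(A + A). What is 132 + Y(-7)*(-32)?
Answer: 2148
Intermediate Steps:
y(A) = 2*A*(6 + A) (y(A) = (6 + A)*(2*A) = 2*A*(6 + A))
Y(p) = p*(-5 + 2*p*(6 + p)) (Y(p) = (-5 + 2*p*(6 + p))*p = p*(-5 + 2*p*(6 + p)))
132 + Y(-7)*(-32) = 132 - 7*(-5 + 2*(-7)*(6 - 7))*(-32) = 132 - 7*(-5 + 2*(-7)*(-1))*(-32) = 132 - 7*(-5 + 14)*(-32) = 132 - 7*9*(-32) = 132 - 63*(-32) = 132 + 2016 = 2148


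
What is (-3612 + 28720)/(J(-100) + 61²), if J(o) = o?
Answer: 25108/3621 ≈ 6.9340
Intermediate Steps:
(-3612 + 28720)/(J(-100) + 61²) = (-3612 + 28720)/(-100 + 61²) = 25108/(-100 + 3721) = 25108/3621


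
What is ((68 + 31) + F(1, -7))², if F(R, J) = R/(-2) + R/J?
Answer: 1896129/196 ≈ 9674.1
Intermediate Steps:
F(R, J) = -R/2 + R/J (F(R, J) = R*(-½) + R/J = -R/2 + R/J)
((68 + 31) + F(1, -7))² = ((68 + 31) + (-½*1 + 1/(-7)))² = (99 + (-½ + 1*(-⅐)))² = (99 + (-½ - ⅐))² = (99 - 9/14)² = (1377/14)² = 1896129/196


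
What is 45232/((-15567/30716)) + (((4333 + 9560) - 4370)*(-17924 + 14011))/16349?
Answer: -23294500474021/254504883 ≈ -91529.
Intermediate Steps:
45232/((-15567/30716)) + (((4333 + 9560) - 4370)*(-17924 + 14011))/16349 = 45232/((-15567*1/30716)) + ((13893 - 4370)*(-3913))*(1/16349) = 45232/(-15567/30716) + (9523*(-3913))*(1/16349) = 45232*(-30716/15567) - 37263499*1/16349 = -1389346112/15567 - 37263499/16349 = -23294500474021/254504883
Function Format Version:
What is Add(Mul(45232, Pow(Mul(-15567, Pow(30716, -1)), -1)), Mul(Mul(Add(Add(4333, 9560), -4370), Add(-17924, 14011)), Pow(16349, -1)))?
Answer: Rational(-23294500474021, 254504883) ≈ -91529.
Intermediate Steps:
Add(Mul(45232, Pow(Mul(-15567, Pow(30716, -1)), -1)), Mul(Mul(Add(Add(4333, 9560), -4370), Add(-17924, 14011)), Pow(16349, -1))) = Add(Mul(45232, Pow(Mul(-15567, Rational(1, 30716)), -1)), Mul(Mul(Add(13893, -4370), -3913), Rational(1, 16349))) = Add(Mul(45232, Pow(Rational(-15567, 30716), -1)), Mul(Mul(9523, -3913), Rational(1, 16349))) = Add(Mul(45232, Rational(-30716, 15567)), Mul(-37263499, Rational(1, 16349))) = Add(Rational(-1389346112, 15567), Rational(-37263499, 16349)) = Rational(-23294500474021, 254504883)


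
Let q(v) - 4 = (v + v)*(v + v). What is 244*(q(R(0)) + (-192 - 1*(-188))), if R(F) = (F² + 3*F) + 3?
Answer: 8784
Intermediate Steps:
R(F) = 3 + F² + 3*F
q(v) = 4 + 4*v² (q(v) = 4 + (v + v)*(v + v) = 4 + (2*v)*(2*v) = 4 + 4*v²)
244*(q(R(0)) + (-192 - 1*(-188))) = 244*((4 + 4*(3 + 0² + 3*0)²) + (-192 - 1*(-188))) = 244*((4 + 4*(3 + 0 + 0)²) + (-192 + 188)) = 244*((4 + 4*3²) - 4) = 244*((4 + 4*9) - 4) = 244*((4 + 36) - 4) = 244*(40 - 4) = 244*36 = 8784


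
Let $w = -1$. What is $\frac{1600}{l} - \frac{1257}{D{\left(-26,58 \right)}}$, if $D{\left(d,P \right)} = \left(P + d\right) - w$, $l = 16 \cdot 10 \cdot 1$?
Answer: $- \frac{309}{11} \approx -28.091$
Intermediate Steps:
$l = 160$ ($l = 160 \cdot 1 = 160$)
$D{\left(d,P \right)} = 1 + P + d$ ($D{\left(d,P \right)} = \left(P + d\right) - -1 = \left(P + d\right) + 1 = 1 + P + d$)
$\frac{1600}{l} - \frac{1257}{D{\left(-26,58 \right)}} = \frac{1600}{160} - \frac{1257}{1 + 58 - 26} = 1600 \cdot \frac{1}{160} - \frac{1257}{33} = 10 - \frac{419}{11} = - \frac{309}{11}$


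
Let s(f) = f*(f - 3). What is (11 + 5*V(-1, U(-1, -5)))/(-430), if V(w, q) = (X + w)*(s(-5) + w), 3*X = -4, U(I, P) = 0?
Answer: 222/215 ≈ 1.0326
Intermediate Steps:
s(f) = f*(-3 + f)
X = -4/3 (X = (⅓)*(-4) = -4/3 ≈ -1.3333)
V(w, q) = (40 + w)*(-4/3 + w) (V(w, q) = (-4/3 + w)*(-5*(-3 - 5) + w) = (-4/3 + w)*(-5*(-8) + w) = (-4/3 + w)*(40 + w) = (40 + w)*(-4/3 + w))
(11 + 5*V(-1, U(-1, -5)))/(-430) = (11 + 5*(-160/3 + (-1)² + (116/3)*(-1)))/(-430) = (11 + 5*(-160/3 + 1 - 116/3))*(-1/430) = (11 + 5*(-91))*(-1/430) = (11 - 455)*(-1/430) = -444*(-1/430) = 222/215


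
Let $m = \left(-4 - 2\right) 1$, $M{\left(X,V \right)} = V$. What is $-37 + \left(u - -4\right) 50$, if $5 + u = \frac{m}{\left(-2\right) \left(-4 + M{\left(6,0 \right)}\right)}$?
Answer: $- \frac{249}{2} \approx -124.5$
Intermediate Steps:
$m = -6$ ($m = \left(-6\right) 1 = -6$)
$u = - \frac{23}{4}$ ($u = -5 - \frac{6}{\left(-2\right) \left(-4 + 0\right)} = -5 - \frac{6}{\left(-2\right) \left(-4\right)} = -5 - \frac{6}{8} = -5 - \frac{3}{4} = - \frac{23}{4} \approx -5.75$)
$-37 + \left(u - -4\right) 50 = -37 + \left(- \frac{23}{4} - -4\right) 50 = -37 + \left(- \frac{23}{4} + 4\right) 50 = -37 - \frac{175}{2} = - \frac{249}{2}$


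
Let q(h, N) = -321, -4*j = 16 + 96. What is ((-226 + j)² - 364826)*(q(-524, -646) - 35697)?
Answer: 10816565580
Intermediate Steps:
j = -28 (j = -(16 + 96)/4 = -¼*112 = -28)
((-226 + j)² - 364826)*(q(-524, -646) - 35697) = ((-226 - 28)² - 364826)*(-321 - 35697) = ((-254)² - 364826)*(-36018) = (64516 - 364826)*(-36018) = -300310*(-36018) = 10816565580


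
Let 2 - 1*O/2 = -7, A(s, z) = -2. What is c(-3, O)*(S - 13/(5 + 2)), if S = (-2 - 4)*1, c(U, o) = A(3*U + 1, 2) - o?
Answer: 1100/7 ≈ 157.14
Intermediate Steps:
O = 18 (O = 4 - 2*(-7) = 4 + 14 = 18)
c(U, o) = -2 - o
S = -6 (S = -6*1 = -6)
c(-3, O)*(S - 13/(5 + 2)) = (-2 - 1*18)*(-6 - 13/(5 + 2)) = (-2 - 18)*(-6 - 13/7) = -20*(-6 - 13*⅐) = -20*(-6 - 13/7) = -20*(-55/7) = 1100/7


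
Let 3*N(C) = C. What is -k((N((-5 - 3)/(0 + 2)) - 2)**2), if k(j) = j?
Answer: -100/9 ≈ -11.111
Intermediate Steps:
N(C) = C/3
-k((N((-5 - 3)/(0 + 2)) - 2)**2) = -(((-5 - 3)/(0 + 2))/3 - 2)**2 = -((-8/2)/3 - 2)**2 = -((-8*1/2)/3 - 2)**2 = -((1/3)*(-4) - 2)**2 = -(-4/3 - 2)**2 = -(-10/3)**2 = -1*100/9 = -100/9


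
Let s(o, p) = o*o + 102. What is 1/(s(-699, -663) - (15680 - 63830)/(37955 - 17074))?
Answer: 20881/10204655493 ≈ 2.0462e-6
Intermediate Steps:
s(o, p) = 102 + o² (s(o, p) = o² + 102 = 102 + o²)
1/(s(-699, -663) - (15680 - 63830)/(37955 - 17074)) = 1/((102 + (-699)²) - (15680 - 63830)/(37955 - 17074)) = 1/((102 + 488601) - (-48150)/20881) = 1/(488703 - (-48150)/20881) = 1/(488703 - 1*(-48150/20881)) = 1/(488703 + 48150/20881) = 1/(10204655493/20881) = 20881/10204655493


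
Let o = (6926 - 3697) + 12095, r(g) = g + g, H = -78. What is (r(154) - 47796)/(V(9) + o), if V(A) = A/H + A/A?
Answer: -176384/56921 ≈ -3.0988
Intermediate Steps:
r(g) = 2*g
o = 15324 (o = 3229 + 12095 = 15324)
V(A) = 1 - A/78 (V(A) = A/(-78) + A/A = A*(-1/78) + 1 = -A/78 + 1 = 1 - A/78)
(r(154) - 47796)/(V(9) + o) = (2*154 - 47796)/((1 - 1/78*9) + 15324) = (308 - 47796)/((1 - 3/26) + 15324) = -47488/(23/26 + 15324) = -47488/398447/26 = -47488*26/398447 = -176384/56921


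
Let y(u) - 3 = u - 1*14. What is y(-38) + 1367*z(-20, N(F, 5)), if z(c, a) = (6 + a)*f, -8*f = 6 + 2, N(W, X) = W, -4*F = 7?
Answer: -23435/4 ≈ -5858.8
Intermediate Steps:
F = -7/4 (F = -¼*7 = -7/4 ≈ -1.7500)
f = -1 (f = -(6 + 2)/8 = -⅛*8 = -1)
y(u) = -11 + u (y(u) = 3 + (u - 1*14) = 3 + (u - 14) = 3 + (-14 + u) = -11 + u)
z(c, a) = -6 - a (z(c, a) = (6 + a)*(-1) = -6 - a)
y(-38) + 1367*z(-20, N(F, 5)) = (-11 - 38) + 1367*(-6 - 1*(-7/4)) = -49 + 1367*(-6 + 7/4) = -49 + 1367*(-17/4) = -49 - 23239/4 = -23435/4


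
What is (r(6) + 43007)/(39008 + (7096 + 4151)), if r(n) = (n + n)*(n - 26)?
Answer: 42767/50255 ≈ 0.85100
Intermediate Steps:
r(n) = 2*n*(-26 + n) (r(n) = (2*n)*(-26 + n) = 2*n*(-26 + n))
(r(6) + 43007)/(39008 + (7096 + 4151)) = (2*6*(-26 + 6) + 43007)/(39008 + (7096 + 4151)) = (2*6*(-20) + 43007)/(39008 + 11247) = (-240 + 43007)/50255 = 42767*(1/50255) = 42767/50255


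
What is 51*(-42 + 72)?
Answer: 1530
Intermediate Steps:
51*(-42 + 72) = 51*30 = 1530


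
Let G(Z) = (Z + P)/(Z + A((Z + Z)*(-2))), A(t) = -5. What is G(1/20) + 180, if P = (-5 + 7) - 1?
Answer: 5933/33 ≈ 179.79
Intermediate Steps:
P = 1 (P = 2 - 1 = 1)
G(Z) = (1 + Z)/(-5 + Z) (G(Z) = (Z + 1)/(Z - 5) = (1 + Z)/(-5 + Z))
G(1/20) + 180 = (1 + 1/20)/(-5 + 1/20) + 180 = (21/20)/(-99/20) + 180 = -20/99*21/20 + 180 = -7/33 + 180 = 5933/33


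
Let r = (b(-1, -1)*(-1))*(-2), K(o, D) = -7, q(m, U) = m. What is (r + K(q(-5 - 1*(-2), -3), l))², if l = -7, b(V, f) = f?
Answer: 81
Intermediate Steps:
r = -2 (r = -1*(-1)*(-2) = 1*(-2) = -2)
(r + K(q(-5 - 1*(-2), -3), l))² = (-2 - 7)² = (-9)² = 81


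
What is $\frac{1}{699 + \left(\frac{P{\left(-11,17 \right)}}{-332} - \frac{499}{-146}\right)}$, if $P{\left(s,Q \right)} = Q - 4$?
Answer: $\frac{24236}{17022849} \approx 0.0014237$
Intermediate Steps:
$P{\left(s,Q \right)} = -4 + Q$
$\frac{1}{699 + \left(\frac{P{\left(-11,17 \right)}}{-332} - \frac{499}{-146}\right)} = \frac{1}{699 + \left(\frac{-4 + 17}{-332} - \frac{499}{-146}\right)} = \frac{1}{699 + \left(13 \left(- \frac{1}{332}\right) - - \frac{499}{146}\right)} = \frac{1}{699 + \left(- \frac{13}{332} + \frac{499}{146}\right)} = \frac{1}{699 + \frac{81885}{24236}} = \frac{1}{\frac{17022849}{24236}} = \frac{24236}{17022849}$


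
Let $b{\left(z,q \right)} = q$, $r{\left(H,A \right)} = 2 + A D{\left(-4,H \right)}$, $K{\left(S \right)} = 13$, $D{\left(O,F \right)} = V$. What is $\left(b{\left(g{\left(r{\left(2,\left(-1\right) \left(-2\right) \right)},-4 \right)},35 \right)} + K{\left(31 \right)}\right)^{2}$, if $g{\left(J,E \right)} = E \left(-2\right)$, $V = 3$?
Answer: $2304$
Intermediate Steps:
$D{\left(O,F \right)} = 3$
$r{\left(H,A \right)} = 2 + 3 A$ ($r{\left(H,A \right)} = 2 + A 3 = 2 + 3 A$)
$g{\left(J,E \right)} = - 2 E$
$\left(b{\left(g{\left(r{\left(2,\left(-1\right) \left(-2\right) \right)},-4 \right)},35 \right)} + K{\left(31 \right)}\right)^{2} = \left(35 + 13\right)^{2} = 48^{2} = 2304$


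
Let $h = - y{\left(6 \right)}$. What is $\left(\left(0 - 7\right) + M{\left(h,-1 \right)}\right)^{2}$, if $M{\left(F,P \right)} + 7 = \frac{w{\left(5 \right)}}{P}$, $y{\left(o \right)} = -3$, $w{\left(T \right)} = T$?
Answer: $361$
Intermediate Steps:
$h = 3$ ($h = \left(-1\right) \left(-3\right) = 3$)
$M{\left(F,P \right)} = -7 + \frac{5}{P}$
$\left(\left(0 - 7\right) + M{\left(h,-1 \right)}\right)^{2} = \left(\left(0 - 7\right) - \left(7 - \frac{5}{-1}\right)\right)^{2} = \left(\left(0 - 7\right) + \left(-7 + 5 \left(-1\right)\right)\right)^{2} = \left(-7 - 12\right)^{2} = \left(-19\right)^{2} = 361$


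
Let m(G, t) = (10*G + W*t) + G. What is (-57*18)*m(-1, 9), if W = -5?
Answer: 57456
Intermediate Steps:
m(G, t) = -5*t + 11*G (m(G, t) = (10*G - 5*t) + G = (-5*t + 10*G) + G = -5*t + 11*G)
(-57*18)*m(-1, 9) = (-57*18)*(-5*9 + 11*(-1)) = -1026*(-45 - 11) = -1026*(-56) = 57456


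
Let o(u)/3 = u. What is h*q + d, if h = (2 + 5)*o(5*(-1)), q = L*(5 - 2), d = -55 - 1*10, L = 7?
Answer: -2270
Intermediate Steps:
o(u) = 3*u
d = -65 (d = -55 - 10 = -65)
q = 21 (q = 7*(5 - 2) = 7*3 = 21)
h = -105 (h = (2 + 5)*(3*(5*(-1))) = 7*(3*(-5)) = 7*(-15) = -105)
h*q + d = -105*21 - 65 = -2205 - 65 = -2270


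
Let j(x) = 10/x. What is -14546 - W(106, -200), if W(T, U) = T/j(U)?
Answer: -12426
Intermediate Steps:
W(T, U) = T*U/10 (W(T, U) = T/((10/U)) = T*(U/10) = T*U/10)
-14546 - W(106, -200) = -14546 - 106*(-200)/10 = -14546 - 1*(-2120) = -14546 + 2120 = -12426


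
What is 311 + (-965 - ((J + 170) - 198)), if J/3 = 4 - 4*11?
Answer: -506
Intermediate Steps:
J = -120 (J = 3*(4 - 4*11) = 3*(4 - 44) = 3*(-40) = -120)
311 + (-965 - ((J + 170) - 198)) = 311 + (-965 - ((-120 + 170) - 198)) = 311 + (-965 - (50 - 198)) = 311 + (-965 - 1*(-148)) = 311 + (-965 + 148) = 311 - 817 = -506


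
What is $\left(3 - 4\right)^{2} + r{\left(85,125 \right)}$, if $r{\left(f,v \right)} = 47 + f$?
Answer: $133$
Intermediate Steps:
$\left(3 - 4\right)^{2} + r{\left(85,125 \right)} = \left(3 - 4\right)^{2} + \left(47 + 85\right) = \left(-1\right)^{2} + 132 = 1 + 132 = 133$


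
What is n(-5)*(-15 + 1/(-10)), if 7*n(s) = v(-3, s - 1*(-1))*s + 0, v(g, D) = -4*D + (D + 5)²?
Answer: 2567/14 ≈ 183.36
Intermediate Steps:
v(g, D) = (5 + D)² - 4*D (v(g, D) = -4*D + (5 + D)² = (5 + D)² - 4*D)
n(s) = s*(-4 + (6 + s)² - 4*s)/7 (n(s) = (((5 + (s - 1*(-1)))² - 4*(s - 1*(-1)))*s + 0)/7 = (((5 + (s + 1))² - 4*(s + 1))*s + 0)/7 = (((5 + (1 + s))² - 4*(1 + s))*s + 0)/7 = (((6 + s)² + (-4 - 4*s))*s + 0)/7 = ((-4 + (6 + s)² - 4*s)*s + 0)/7 = (s*(-4 + (6 + s)² - 4*s) + 0)/7 = (s*(-4 + (6 + s)² - 4*s))/7 = s*(-4 + (6 + s)² - 4*s)/7)
n(-5)*(-15 + 1/(-10)) = ((⅐)*(-5)*(32 + (-5)² + 8*(-5)))*(-15 + 1/(-10)) = ((⅐)*(-5)*(32 + 25 - 40))*(-15 - ⅒) = ((⅐)*(-5)*17)*(-151/10) = -85/7*(-151/10) = 2567/14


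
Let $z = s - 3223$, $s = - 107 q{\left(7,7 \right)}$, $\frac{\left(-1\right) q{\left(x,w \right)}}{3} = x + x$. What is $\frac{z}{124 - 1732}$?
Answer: $- \frac{1271}{1608} \approx -0.79042$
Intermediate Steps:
$q{\left(x,w \right)} = - 6 x$ ($q{\left(x,w \right)} = - 3 \left(x + x\right) = - 3 \cdot 2 x = - 6 x$)
$s = 4494$ ($s = - 107 \left(\left(-6\right) 7\right) = \left(-107\right) \left(-42\right) = 4494$)
$z = 1271$ ($z = 4494 - 3223 = 1271$)
$\frac{z}{124 - 1732} = \frac{1271}{124 - 1732} = \frac{1271}{-1608} = 1271 \left(- \frac{1}{1608}\right) = - \frac{1271}{1608}$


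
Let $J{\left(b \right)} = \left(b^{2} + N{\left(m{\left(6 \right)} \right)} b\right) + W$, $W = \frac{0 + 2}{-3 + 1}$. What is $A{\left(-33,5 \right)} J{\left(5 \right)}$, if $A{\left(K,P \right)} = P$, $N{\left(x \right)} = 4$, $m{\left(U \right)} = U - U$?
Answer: $220$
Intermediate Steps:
$m{\left(U \right)} = 0$
$W = -1$ ($W = \frac{2}{-2} = 2 \left(- \frac{1}{2}\right) = -1$)
$J{\left(b \right)} = -1 + b^{2} + 4 b$ ($J{\left(b \right)} = \left(b^{2} + 4 b\right) - 1 = -1 + b^{2} + 4 b$)
$A{\left(-33,5 \right)} J{\left(5 \right)} = 5 \left(-1 + 5^{2} + 4 \cdot 5\right) = 5 \left(-1 + 25 + 20\right) = 5 \cdot 44 = 220$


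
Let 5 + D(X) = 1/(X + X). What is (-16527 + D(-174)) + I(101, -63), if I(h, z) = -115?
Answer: -5793157/348 ≈ -16647.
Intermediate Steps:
D(X) = -5 + 1/(2*X) (D(X) = -5 + 1/(X + X) = -5 + 1/(2*X))
(-16527 + D(-174)) + I(101, -63) = (-16527 + (-5 + (½)/(-174))) - 115 = (-16527 + (-5 + (½)*(-1/174))) - 115 = (-16527 + (-5 - 1/348)) - 115 = (-16527 - 1741/348) - 115 = -5753137/348 - 115 = -5793157/348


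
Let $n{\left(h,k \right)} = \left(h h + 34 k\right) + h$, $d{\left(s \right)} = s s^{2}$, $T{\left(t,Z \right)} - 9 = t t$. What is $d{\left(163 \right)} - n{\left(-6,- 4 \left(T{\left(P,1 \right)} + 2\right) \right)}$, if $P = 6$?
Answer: $4337109$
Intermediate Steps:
$T{\left(t,Z \right)} = 9 + t^{2}$ ($T{\left(t,Z \right)} = 9 + t t = 9 + t^{2}$)
$d{\left(s \right)} = s^{3}$
$n{\left(h,k \right)} = h + h^{2} + 34 k$ ($n{\left(h,k \right)} = \left(h^{2} + 34 k\right) + h = h + h^{2} + 34 k$)
$d{\left(163 \right)} - n{\left(-6,- 4 \left(T{\left(P,1 \right)} + 2\right) \right)} = 163^{3} - \left(-6 + \left(-6\right)^{2} + 34 \left(- 4 \left(\left(9 + 6^{2}\right) + 2\right)\right)\right) = 4330747 - \left(-6 + 36 + 34 \left(- 4 \left(\left(9 + 36\right) + 2\right)\right)\right) = 4330747 - \left(-6 + 36 + 34 \left(- 4 \left(45 + 2\right)\right)\right) = 4330747 - \left(-6 + 36 + 34 \left(\left(-4\right) 47\right)\right) = 4330747 - \left(-6 + 36 + 34 \left(-188\right)\right) = 4330747 - \left(-6 + 36 - 6392\right) = 4330747 - -6362 = 4330747 + 6362 = 4337109$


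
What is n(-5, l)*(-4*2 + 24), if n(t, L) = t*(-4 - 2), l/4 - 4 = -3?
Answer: 480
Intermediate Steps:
l = 4 (l = 16 + 4*(-3) = 16 - 12 = 4)
n(t, L) = -6*t (n(t, L) = t*(-6) = -6*t)
n(-5, l)*(-4*2 + 24) = (-6*(-5))*(-4*2 + 24) = 30*(-8 + 24) = 30*16 = 480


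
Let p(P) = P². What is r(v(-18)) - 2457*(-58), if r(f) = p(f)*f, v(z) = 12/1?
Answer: 144234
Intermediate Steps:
v(z) = 12 (v(z) = 12*1 = 12)
r(f) = f³ (r(f) = f²*f = f³)
r(v(-18)) - 2457*(-58) = 12³ - 2457*(-58) = 1728 - 1*(-142506) = 1728 + 142506 = 144234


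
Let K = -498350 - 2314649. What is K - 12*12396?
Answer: -2961751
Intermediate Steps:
K = -2812999
K - 12*12396 = -2812999 - 12*12396 = -2812999 - 1*148752 = -2812999 - 148752 = -2961751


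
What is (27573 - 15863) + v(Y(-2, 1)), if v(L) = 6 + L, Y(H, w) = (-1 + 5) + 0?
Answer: 11720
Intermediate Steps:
Y(H, w) = 4 (Y(H, w) = 4 + 0 = 4)
(27573 - 15863) + v(Y(-2, 1)) = (27573 - 15863) + (6 + 4) = 11710 + 10 = 11720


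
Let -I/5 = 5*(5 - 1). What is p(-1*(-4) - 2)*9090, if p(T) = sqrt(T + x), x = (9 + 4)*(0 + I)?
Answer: 9090*I*sqrt(1298) ≈ 3.2749e+5*I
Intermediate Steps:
I = -100 (I = -25*(5 - 1) = -25*4 = -5*20 = -100)
x = -1300 (x = (9 + 4)*(0 - 100) = 13*(-100) = -1300)
p(T) = sqrt(-1300 + T) (p(T) = sqrt(T - 1300) = sqrt(-1300 + T))
p(-1*(-4) - 2)*9090 = sqrt(-1300 + (-1*(-4) - 2))*9090 = sqrt(-1300 + (4 - 2))*9090 = sqrt(-1300 + 2)*9090 = sqrt(-1298)*9090 = (I*sqrt(1298))*9090 = 9090*I*sqrt(1298)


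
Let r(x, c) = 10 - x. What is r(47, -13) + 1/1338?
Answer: -49505/1338 ≈ -36.999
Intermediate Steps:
r(47, -13) + 1/1338 = (10 - 1*47) + 1/1338 = (10 - 47) + 1/1338 = -37 + 1/1338 = -49505/1338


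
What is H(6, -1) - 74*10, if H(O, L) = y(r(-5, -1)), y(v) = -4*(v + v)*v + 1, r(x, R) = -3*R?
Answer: -811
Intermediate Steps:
y(v) = 1 - 8*v² (y(v) = -4*2*v*v + 1 = -8*v² + 1 = 1 - 8*v²)
H(O, L) = -71 (H(O, L) = 1 - 8*(-3*(-1))² = 1 - 8*3² = 1 - 8*9 = 1 - 72 = -71)
H(6, -1) - 74*10 = -71 - 74*10 = -71 - 740 = -811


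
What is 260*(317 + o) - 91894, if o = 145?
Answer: 28226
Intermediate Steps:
260*(317 + o) - 91894 = 260*(317 + 145) - 91894 = 260*462 - 91894 = 120120 - 91894 = 28226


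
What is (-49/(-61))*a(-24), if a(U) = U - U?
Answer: 0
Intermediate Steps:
a(U) = 0
(-49/(-61))*a(-24) = -49/(-61)*0 = -49*(-1/61)*0 = (49/61)*0 = 0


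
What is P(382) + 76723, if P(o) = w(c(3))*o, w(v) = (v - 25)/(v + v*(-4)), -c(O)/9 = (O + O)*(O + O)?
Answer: 37220719/486 ≈ 76586.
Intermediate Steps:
c(O) = -36*O**2 (c(O) = -9*(O + O)*(O + O) = -9*2*O*2*O = -36*O**2)
w(v) = -(-25 + v)/(3*v) (w(v) = (-25 + v)/(v - 4*v) = (-25 + v)/((-3*v)) = (-25 + v)*(-1/(3*v)) = -(-25 + v)/(3*v))
P(o) = -349*o/972 (P(o) = ((25 - (-36)*3**2)/(3*((-36*3**2))))*o = ((25 - (-36)*9)/(3*((-36*9))))*o = ((1/3)*(25 - 1*(-324))/(-324))*o = ((1/3)*(-1/324)*(25 + 324))*o = ((1/3)*(-1/324)*349)*o = -349*o/972)
P(382) + 76723 = -349/972*382 + 76723 = -66659/486 + 76723 = 37220719/486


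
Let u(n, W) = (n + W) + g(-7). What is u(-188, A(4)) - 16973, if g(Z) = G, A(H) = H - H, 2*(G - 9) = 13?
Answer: -34291/2 ≈ -17146.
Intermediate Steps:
G = 31/2 (G = 9 + (½)*13 = 9 + 13/2 = 31/2 ≈ 15.500)
A(H) = 0
g(Z) = 31/2
u(n, W) = 31/2 + W + n (u(n, W) = (n + W) + 31/2 = (W + n) + 31/2 = 31/2 + W + n)
u(-188, A(4)) - 16973 = (31/2 + 0 - 188) - 16973 = -345/2 - 16973 = -34291/2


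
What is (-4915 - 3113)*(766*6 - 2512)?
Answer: -16730352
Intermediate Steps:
(-4915 - 3113)*(766*6 - 2512) = -8028*(4596 - 2512) = -8028*2084 = -16730352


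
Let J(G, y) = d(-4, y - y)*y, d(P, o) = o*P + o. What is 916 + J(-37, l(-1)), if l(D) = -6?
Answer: 916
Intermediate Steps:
d(P, o) = o + P*o (d(P, o) = P*o + o = o + P*o)
J(G, y) = 0 (J(G, y) = ((y - y)*(1 - 4))*y = (0*(-3))*y = 0*y = 0)
916 + J(-37, l(-1)) = 916 + 0 = 916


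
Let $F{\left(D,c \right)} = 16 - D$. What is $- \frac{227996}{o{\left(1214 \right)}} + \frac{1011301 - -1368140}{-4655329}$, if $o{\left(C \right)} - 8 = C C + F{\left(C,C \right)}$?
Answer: $- \frac{2282687741965}{3427732708687} \approx -0.66595$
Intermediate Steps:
$o{\left(C \right)} = 24 + C^{2} - C$ ($o{\left(C \right)} = 8 - \left(-16 + C - C C\right) = 8 - \left(-16 + C - C^{2}\right) = 8 + \left(16 + C^{2} - C\right) = 24 + C^{2} - C$)
$- \frac{227996}{o{\left(1214 \right)}} + \frac{1011301 - -1368140}{-4655329} = - \frac{227996}{24 + 1214^{2} - 1214} + \frac{1011301 - -1368140}{-4655329} = - \frac{227996}{24 + 1473796 - 1214} + \left(1011301 + 1368140\right) \left(- \frac{1}{4655329}\right) = - \frac{227996}{1472606} + 2379441 \left(- \frac{1}{4655329}\right) = \left(-227996\right) \frac{1}{1472606} - \frac{2379441}{4655329} = - \frac{113998}{736303} - \frac{2379441}{4655329} = - \frac{2282687741965}{3427732708687}$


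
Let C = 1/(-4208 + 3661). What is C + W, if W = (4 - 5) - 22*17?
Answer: -205126/547 ≈ -375.00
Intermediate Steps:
W = -375 (W = -1 - 374 = -375)
C = -1/547 (C = 1/(-547) = -1/547 ≈ -0.0018282)
C + W = -1/547 - 375 = -205126/547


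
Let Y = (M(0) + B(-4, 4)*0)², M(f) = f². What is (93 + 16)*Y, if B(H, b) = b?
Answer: 0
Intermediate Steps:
Y = 0 (Y = (0² + 4*0)² = (0 + 0)² = 0² = 0)
(93 + 16)*Y = (93 + 16)*0 = 109*0 = 0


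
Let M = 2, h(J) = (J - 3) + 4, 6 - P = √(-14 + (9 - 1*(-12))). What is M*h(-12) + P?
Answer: -16 - √7 ≈ -18.646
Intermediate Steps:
P = 6 - √7 (P = 6 - √(-14 + (9 - 1*(-12))) = 6 - √(-14 + (9 + 12)) = 6 - √(-14 + 21) = 6 - √7 ≈ 3.3542)
h(J) = 1 + J (h(J) = (-3 + J) + 4 = 1 + J)
M*h(-12) + P = 2*(1 - 12) + (6 - √7) = 2*(-11) + (6 - √7) = -22 + (6 - √7) = -16 - √7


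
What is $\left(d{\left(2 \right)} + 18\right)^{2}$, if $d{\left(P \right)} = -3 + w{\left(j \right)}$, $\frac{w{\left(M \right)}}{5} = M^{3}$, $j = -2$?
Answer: $625$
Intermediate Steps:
$w{\left(M \right)} = 5 M^{3}$
$d{\left(P \right)} = -43$ ($d{\left(P \right)} = -3 + 5 \left(-2\right)^{3} = -3 + 5 \left(-8\right) = -3 - 40 = -43$)
$\left(d{\left(2 \right)} + 18\right)^{2} = \left(-43 + 18\right)^{2} = \left(-25\right)^{2} = 625$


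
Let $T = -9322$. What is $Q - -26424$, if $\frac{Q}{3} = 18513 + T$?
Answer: $53997$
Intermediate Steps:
$Q = 27573$ ($Q = 3 \left(18513 - 9322\right) = 3 \cdot 9191 = 27573$)
$Q - -26424 = 27573 - -26424 = 27573 + 26424 = 53997$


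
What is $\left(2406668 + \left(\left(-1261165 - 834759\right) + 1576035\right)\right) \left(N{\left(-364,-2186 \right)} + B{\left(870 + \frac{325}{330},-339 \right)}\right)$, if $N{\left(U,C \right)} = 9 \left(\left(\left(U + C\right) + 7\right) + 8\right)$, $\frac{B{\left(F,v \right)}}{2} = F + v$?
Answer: $- \frac{1354299777736}{33} \approx -4.1039 \cdot 10^{10}$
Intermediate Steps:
$B{\left(F,v \right)} = 2 F + 2 v$ ($B{\left(F,v \right)} = 2 \left(F + v\right) = 2 F + 2 v$)
$N{\left(U,C \right)} = 135 + 9 C + 9 U$ ($N{\left(U,C \right)} = 9 \left(\left(\left(C + U\right) + 7\right) + 8\right) = 9 \left(\left(7 + C + U\right) + 8\right) = 9 \left(15 + C + U\right) = 135 + 9 C + 9 U$)
$\left(2406668 + \left(\left(-1261165 - 834759\right) + 1576035\right)\right) \left(N{\left(-364,-2186 \right)} + B{\left(870 + \frac{325}{330},-339 \right)}\right) = \left(2406668 + \left(\left(-1261165 - 834759\right) + 1576035\right)\right) \left(\left(135 + 9 \left(-2186\right) + 9 \left(-364\right)\right) + \left(2 \left(870 + \frac{325}{330}\right) + 2 \left(-339\right)\right)\right) = \left(2406668 + \left(-2095924 + 1576035\right)\right) \left(\left(135 - 19674 - 3276\right) - \left(678 - 2 \left(870 + 325 \cdot \frac{1}{330}\right)\right)\right) = \left(2406668 - 519889\right) \left(-22815 - \left(678 - 2 \left(870 + \frac{65}{66}\right)\right)\right) = 1886779 \left(-22815 + \left(2 \cdot \frac{57485}{66} - 678\right)\right) = 1886779 \left(-22815 + \left(\frac{57485}{33} - 678\right)\right) = 1886779 \left(-22815 + \frac{35111}{33}\right) = 1886779 \left(- \frac{717784}{33}\right) = - \frac{1354299777736}{33}$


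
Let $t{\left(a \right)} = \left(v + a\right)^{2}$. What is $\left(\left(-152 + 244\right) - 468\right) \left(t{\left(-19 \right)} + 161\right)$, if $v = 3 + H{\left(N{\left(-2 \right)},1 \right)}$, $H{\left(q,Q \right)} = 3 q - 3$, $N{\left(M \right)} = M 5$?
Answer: $-963312$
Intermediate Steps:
$N{\left(M \right)} = 5 M$
$H{\left(q,Q \right)} = -3 + 3 q$
$v = -30$ ($v = 3 + \left(-3 + 3 \cdot 5 \left(-2\right)\right) = 3 + \left(-3 + 3 \left(-10\right)\right) = 3 - 33 = -30$)
$t{\left(a \right)} = \left(-30 + a\right)^{2}$
$\left(\left(-152 + 244\right) - 468\right) \left(t{\left(-19 \right)} + 161\right) = \left(\left(-152 + 244\right) - 468\right) \left(\left(-30 - 19\right)^{2} + 161\right) = \left(92 - 468\right) \left(\left(-49\right)^{2} + 161\right) = - 376 \left(2401 + 161\right) = \left(-376\right) 2562 = -963312$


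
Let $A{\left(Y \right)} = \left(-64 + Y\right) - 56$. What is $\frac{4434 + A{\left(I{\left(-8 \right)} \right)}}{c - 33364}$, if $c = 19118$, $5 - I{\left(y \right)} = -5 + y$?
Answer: $- \frac{2166}{7123} \approx -0.30409$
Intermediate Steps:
$I{\left(y \right)} = 10 - y$ ($I{\left(y \right)} = 5 - \left(-5 + y\right) = 10 - y$)
$A{\left(Y \right)} = -120 + Y$
$\frac{4434 + A{\left(I{\left(-8 \right)} \right)}}{c - 33364} = \frac{4434 + \left(-120 + \left(10 - -8\right)\right)}{19118 - 33364} = \frac{4434 + \left(-120 + \left(10 + 8\right)\right)}{-14246} = \left(4434 + \left(-120 + 18\right)\right) \left(- \frac{1}{14246}\right) = \left(4434 - 102\right) \left(- \frac{1}{14246}\right) = 4332 \left(- \frac{1}{14246}\right) = - \frac{2166}{7123}$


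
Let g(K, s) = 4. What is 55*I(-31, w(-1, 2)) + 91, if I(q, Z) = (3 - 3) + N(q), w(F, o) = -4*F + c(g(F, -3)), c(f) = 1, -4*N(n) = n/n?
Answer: 309/4 ≈ 77.250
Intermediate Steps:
N(n) = -¼ (N(n) = -n/(4*n) = -¼*1 = -¼)
w(F, o) = 1 - 4*F (w(F, o) = -4*F + 1 = 1 - 4*F)
I(q, Z) = -¼ (I(q, Z) = (3 - 3) - ¼ = 0 - ¼ = -¼)
55*I(-31, w(-1, 2)) + 91 = 55*(-¼) + 91 = -55/4 + 91 = 309/4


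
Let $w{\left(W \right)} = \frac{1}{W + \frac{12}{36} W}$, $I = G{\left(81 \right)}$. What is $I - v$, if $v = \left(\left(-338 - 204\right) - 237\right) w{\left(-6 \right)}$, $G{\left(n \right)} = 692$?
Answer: $\frac{4757}{8} \approx 594.63$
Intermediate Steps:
$I = 692$
$w{\left(W \right)} = \frac{3}{4 W}$ ($w{\left(W \right)} = \frac{1}{W + 12 \cdot \frac{1}{36} W} = \frac{1}{W + \frac{W}{3}} = \frac{1}{\frac{4}{3} W} = \frac{3}{4 W}$)
$v = \frac{779}{8}$ ($v = \left(\left(-338 - 204\right) - 237\right) \frac{3}{4 \left(-6\right)} = \left(-542 - 237\right) \frac{3}{4} \left(- \frac{1}{6}\right) = \left(-779\right) \left(- \frac{1}{8}\right) = \frac{779}{8} \approx 97.375$)
$I - v = 692 - \frac{779}{8} = \frac{4757}{8}$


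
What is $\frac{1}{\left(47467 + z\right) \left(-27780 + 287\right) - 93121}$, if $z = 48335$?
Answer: $- \frac{1}{2633977507} \approx -3.7965 \cdot 10^{-10}$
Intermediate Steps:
$\frac{1}{\left(47467 + z\right) \left(-27780 + 287\right) - 93121} = \frac{1}{\left(47467 + 48335\right) \left(-27780 + 287\right) - 93121} = \frac{1}{95802 \left(-27493\right) - 93121} = \frac{1}{-2633884386 - 93121} = \frac{1}{-2633977507} = - \frac{1}{2633977507}$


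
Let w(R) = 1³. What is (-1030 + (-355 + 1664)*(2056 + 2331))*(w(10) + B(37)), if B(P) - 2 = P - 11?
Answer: 166505037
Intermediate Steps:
B(P) = -9 + P (B(P) = 2 + (P - 11) = 2 + (-11 + P) = -9 + P)
w(R) = 1
(-1030 + (-355 + 1664)*(2056 + 2331))*(w(10) + B(37)) = (-1030 + (-355 + 1664)*(2056 + 2331))*(1 + (-9 + 37)) = (-1030 + 1309*4387)*(1 + 28) = (-1030 + 5742583)*29 = 5741553*29 = 166505037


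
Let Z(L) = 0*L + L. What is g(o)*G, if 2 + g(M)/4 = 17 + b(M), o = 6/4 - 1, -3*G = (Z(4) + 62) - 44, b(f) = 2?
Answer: -1496/3 ≈ -498.67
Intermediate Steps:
Z(L) = L (Z(L) = 0 + L = L)
G = -22/3 (G = -((4 + 62) - 44)/3 = -(66 - 44)/3 = -⅓*22 = -22/3 ≈ -7.3333)
o = ½ (o = 6*(¼) - 1 = 3/2 - 1 = ½ ≈ 0.50000)
g(M) = 68 (g(M) = -8 + 4*(17 + 2) = -8 + 4*19 = -8 + 76 = 68)
g(o)*G = 68*(-22/3) = -1496/3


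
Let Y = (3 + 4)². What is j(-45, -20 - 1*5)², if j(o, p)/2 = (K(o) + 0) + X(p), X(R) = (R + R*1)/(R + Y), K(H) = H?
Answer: 319225/36 ≈ 8867.4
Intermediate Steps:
Y = 49 (Y = 7² = 49)
X(R) = 2*R/(49 + R) (X(R) = (R + R*1)/(R + 49) = (R + R)/(49 + R) = (2*R)/(49 + R) = 2*R/(49 + R))
j(o, p) = 2*o + 4*p/(49 + p) (j(o, p) = 2*((o + 0) + 2*p/(49 + p)) = 2*(o + 2*p/(49 + p)) = 2*o + 4*p/(49 + p))
j(-45, -20 - 1*5)² = (2*(2*(-20 - 1*5) - 45*(49 + (-20 - 1*5)))/(49 + (-20 - 1*5)))² = (2*(2*(-20 - 5) - 45*(49 + (-20 - 5)))/(49 + (-20 - 5)))² = (2*(2*(-25) - 45*(49 - 25))/(49 - 25))² = (2*(-50 - 45*24)/24)² = (2*(1/24)*(-50 - 1080))² = (2*(1/24)*(-1130))² = (-565/6)² = 319225/36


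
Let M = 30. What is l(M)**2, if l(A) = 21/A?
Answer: 49/100 ≈ 0.49000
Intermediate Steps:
l(M)**2 = (21/30)**2 = (21*(1/30))**2 = (7/10)**2 = 49/100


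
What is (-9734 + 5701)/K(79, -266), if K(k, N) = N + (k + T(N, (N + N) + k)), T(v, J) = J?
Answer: 4033/640 ≈ 6.3016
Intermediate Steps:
K(k, N) = 2*k + 3*N (K(k, N) = N + (k + ((N + N) + k)) = N + (k + (2*N + k)) = N + (k + (k + 2*N)) = N + (2*N + 2*k) = 2*k + 3*N)
(-9734 + 5701)/K(79, -266) = (-9734 + 5701)/(2*79 + 3*(-266)) = -4033/(158 - 798) = -4033/(-640) = -4033*(-1/640) = 4033/640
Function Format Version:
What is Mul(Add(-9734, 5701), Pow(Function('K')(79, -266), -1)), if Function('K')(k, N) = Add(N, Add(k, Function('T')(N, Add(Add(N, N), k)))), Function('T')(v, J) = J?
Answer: Rational(4033, 640) ≈ 6.3016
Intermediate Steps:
Function('K')(k, N) = Add(Mul(2, k), Mul(3, N)) (Function('K')(k, N) = Add(N, Add(k, Add(Add(N, N), k))) = Add(N, Add(k, Add(Mul(2, N), k))) = Add(N, Add(k, Add(k, Mul(2, N)))) = Add(N, Add(Mul(2, N), Mul(2, k))) = Add(Mul(2, k), Mul(3, N)))
Mul(Add(-9734, 5701), Pow(Function('K')(79, -266), -1)) = Mul(Add(-9734, 5701), Pow(Add(Mul(2, 79), Mul(3, -266)), -1)) = Mul(-4033, Pow(Add(158, -798), -1)) = Mul(-4033, Pow(-640, -1)) = Mul(-4033, Rational(-1, 640)) = Rational(4033, 640)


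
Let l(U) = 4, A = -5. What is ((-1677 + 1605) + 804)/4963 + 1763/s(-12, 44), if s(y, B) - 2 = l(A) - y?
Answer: 8762945/89334 ≈ 98.092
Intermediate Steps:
s(y, B) = 6 - y (s(y, B) = 2 + (4 - y) = 6 - y)
((-1677 + 1605) + 804)/4963 + 1763/s(-12, 44) = ((-1677 + 1605) + 804)/4963 + 1763/(6 - 1*(-12)) = (-72 + 804)*(1/4963) + 1763/(6 + 12) = 732*(1/4963) + 1763/18 = 732/4963 + 1763*(1/18) = 732/4963 + 1763/18 = 8762945/89334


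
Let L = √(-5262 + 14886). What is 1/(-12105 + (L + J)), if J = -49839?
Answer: -2581/159877063 - √2406/1918524756 ≈ -1.6169e-5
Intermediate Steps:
L = 2*√2406 (L = √9624 = 2*√2406 ≈ 98.102)
1/(-12105 + (L + J)) = 1/(-12105 + (2*√2406 - 49839)) = 1/(-12105 + (-49839 + 2*√2406)) = 1/(-61944 + 2*√2406)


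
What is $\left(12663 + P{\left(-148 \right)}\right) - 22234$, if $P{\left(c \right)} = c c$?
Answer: $12333$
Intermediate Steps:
$P{\left(c \right)} = c^{2}$
$\left(12663 + P{\left(-148 \right)}\right) - 22234 = \left(12663 + \left(-148\right)^{2}\right) - 22234 = \left(12663 + 21904\right) - 22234 = 34567 - 22234 = 12333$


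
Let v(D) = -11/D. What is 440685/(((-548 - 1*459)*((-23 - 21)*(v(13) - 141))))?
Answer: -5728905/81703952 ≈ -0.070118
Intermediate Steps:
440685/(((-548 - 1*459)*((-23 - 21)*(v(13) - 141)))) = 440685/(((-548 - 1*459)*((-23 - 21)*(-11/13 - 141)))) = 440685/(((-548 - 459)*(-44*(-11*1/13 - 141)))) = 440685/((-(-44308)*(-11/13 - 141))) = 440685/((-(-44308)*(-1844)/13)) = 440685/((-1007*81136/13)) = 440685/(-81703952/13) = 440685*(-13/81703952) = -5728905/81703952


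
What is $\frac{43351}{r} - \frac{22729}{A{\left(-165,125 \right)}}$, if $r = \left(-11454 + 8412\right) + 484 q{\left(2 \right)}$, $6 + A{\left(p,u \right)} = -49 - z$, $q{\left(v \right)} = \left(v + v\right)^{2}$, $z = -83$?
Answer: $- \frac{7546995}{9404} \approx -802.53$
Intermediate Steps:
$q{\left(v \right)} = 4 v^{2}$ ($q{\left(v \right)} = \left(2 v\right)^{2} = 4 v^{2}$)
$A{\left(p,u \right)} = 28$ ($A{\left(p,u \right)} = -6 - -34 = -6 + \left(-49 + 83\right) = -6 + 34 = 28$)
$r = 4702$ ($r = \left(-11454 + 8412\right) + 484 \cdot 4 \cdot 2^{2} = -3042 + 484 \cdot 4 \cdot 4 = -3042 + 484 \cdot 16 = -3042 + 7744 = 4702$)
$\frac{43351}{r} - \frac{22729}{A{\left(-165,125 \right)}} = \frac{43351}{4702} - \frac{22729}{28} = 43351 \cdot \frac{1}{4702} - \frac{3247}{4} = \frac{43351}{4702} - \frac{3247}{4} = - \frac{7546995}{9404}$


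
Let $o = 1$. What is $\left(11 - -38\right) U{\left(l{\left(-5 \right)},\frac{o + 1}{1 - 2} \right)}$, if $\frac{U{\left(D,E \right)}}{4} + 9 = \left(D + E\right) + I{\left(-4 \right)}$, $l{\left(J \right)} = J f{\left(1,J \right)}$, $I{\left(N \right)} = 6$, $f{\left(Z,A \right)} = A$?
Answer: $3920$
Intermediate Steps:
$l{\left(J \right)} = J^{2}$ ($l{\left(J \right)} = J J = J^{2}$)
$U{\left(D,E \right)} = -12 + 4 D + 4 E$ ($U{\left(D,E \right)} = -36 + 4 \left(\left(D + E\right) + 6\right) = -36 + 4 \left(6 + D + E\right) = -36 + \left(24 + 4 D + 4 E\right) = -12 + 4 D + 4 E$)
$\left(11 - -38\right) U{\left(l{\left(-5 \right)},\frac{o + 1}{1 - 2} \right)} = \left(11 - -38\right) \left(-12 + 4 \left(-5\right)^{2} + 4 \frac{1 + 1}{1 - 2}\right) = \left(11 + 38\right) \left(-12 + 4 \cdot 25 + 4 \frac{2}{-1}\right) = 49 \left(-12 + 100 + 4 \cdot 2 \left(-1\right)\right) = 49 \left(-12 + 100 + 4 \left(-2\right)\right) = 49 \left(-12 + 100 - 8\right) = 49 \cdot 80 = 3920$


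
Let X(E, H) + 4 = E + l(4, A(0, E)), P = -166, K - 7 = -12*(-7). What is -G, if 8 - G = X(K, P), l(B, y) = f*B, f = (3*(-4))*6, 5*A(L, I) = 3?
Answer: -209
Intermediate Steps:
A(L, I) = 3/5 (A(L, I) = (1/5)*3 = 3/5)
K = 91 (K = 7 - 12*(-7) = 7 + 84 = 91)
f = -72 (f = -12*6 = -72)
l(B, y) = -72*B
X(E, H) = -292 + E (X(E, H) = -4 + (E - 72*4) = -4 + (E - 288) = -4 + (-288 + E) = -292 + E)
G = 209 (G = 8 - (-292 + 91) = 8 - 1*(-201) = 8 + 201 = 209)
-G = -1*209 = -209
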